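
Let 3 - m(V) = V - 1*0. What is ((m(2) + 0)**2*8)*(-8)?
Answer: -64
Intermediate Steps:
m(V) = 3 - V (m(V) = 3 - (V - 1*0) = 3 - (V + 0) = 3 - V)
((m(2) + 0)**2*8)*(-8) = (((3 - 1*2) + 0)**2*8)*(-8) = (((3 - 2) + 0)**2*8)*(-8) = ((1 + 0)**2*8)*(-8) = (1**2*8)*(-8) = (1*8)*(-8) = 8*(-8) = -64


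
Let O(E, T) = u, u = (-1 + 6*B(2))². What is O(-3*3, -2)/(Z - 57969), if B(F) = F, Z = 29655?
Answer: -1/234 ≈ -0.0042735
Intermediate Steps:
u = 121 (u = (-1 + 6*2)² = (-1 + 12)² = 11² = 121)
O(E, T) = 121
O(-3*3, -2)/(Z - 57969) = 121/(29655 - 57969) = 121/(-28314) = 121*(-1/28314) = -1/234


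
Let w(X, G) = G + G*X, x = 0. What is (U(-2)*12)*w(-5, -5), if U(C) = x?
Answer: 0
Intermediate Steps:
U(C) = 0
(U(-2)*12)*w(-5, -5) = (0*12)*(-5*(1 - 5)) = 0*(-5*(-4)) = 0*20 = 0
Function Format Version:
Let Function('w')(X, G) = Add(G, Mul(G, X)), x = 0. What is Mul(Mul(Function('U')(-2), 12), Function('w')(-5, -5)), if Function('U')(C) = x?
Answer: 0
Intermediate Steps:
Function('U')(C) = 0
Mul(Mul(Function('U')(-2), 12), Function('w')(-5, -5)) = Mul(Mul(0, 12), Mul(-5, Add(1, -5))) = Mul(0, Mul(-5, -4)) = Mul(0, 20) = 0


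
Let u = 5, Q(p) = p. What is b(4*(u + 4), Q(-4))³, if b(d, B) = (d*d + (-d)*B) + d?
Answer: 3215578176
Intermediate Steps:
b(d, B) = d + d² - B*d (b(d, B) = (d² - B*d) + d = d + d² - B*d)
b(4*(u + 4), Q(-4))³ = ((4*(5 + 4))*(1 + 4*(5 + 4) - 1*(-4)))³ = ((4*9)*(1 + 4*9 + 4))³ = (36*(1 + 36 + 4))³ = (36*41)³ = 1476³ = 3215578176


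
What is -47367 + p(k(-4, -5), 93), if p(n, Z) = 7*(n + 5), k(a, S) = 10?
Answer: -47262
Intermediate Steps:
p(n, Z) = 35 + 7*n (p(n, Z) = 7*(5 + n) = 35 + 7*n)
-47367 + p(k(-4, -5), 93) = -47367 + (35 + 7*10) = -47367 + (35 + 70) = -47367 + 105 = -47262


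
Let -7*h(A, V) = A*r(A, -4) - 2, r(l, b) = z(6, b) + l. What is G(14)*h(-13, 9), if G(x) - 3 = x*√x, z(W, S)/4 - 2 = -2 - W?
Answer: -1437/7 - 958*√14 ≈ -3789.8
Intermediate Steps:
z(W, S) = -4*W (z(W, S) = 8 + 4*(-2 - W) = 8 + (-8 - 4*W) = -4*W)
r(l, b) = -24 + l (r(l, b) = -4*6 + l = -24 + l)
G(x) = 3 + x^(3/2) (G(x) = 3 + x*√x = 3 + x^(3/2))
h(A, V) = 2/7 - A*(-24 + A)/7 (h(A, V) = -(A*(-24 + A) - 2)/7 = -(-2 + A*(-24 + A))/7 = 2/7 - A*(-24 + A)/7)
G(14)*h(-13, 9) = (3 + 14^(3/2))*(2/7 - ⅐*(-13)*(-24 - 13)) = (3 + 14*√14)*(2/7 - ⅐*(-13)*(-37)) = (3 + 14*√14)*(2/7 - 481/7) = (3 + 14*√14)*(-479/7) = -1437/7 - 958*√14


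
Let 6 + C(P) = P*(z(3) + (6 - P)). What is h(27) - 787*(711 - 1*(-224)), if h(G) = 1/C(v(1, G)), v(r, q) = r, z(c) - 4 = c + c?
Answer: -6622604/9 ≈ -7.3585e+5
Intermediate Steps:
z(c) = 4 + 2*c (z(c) = 4 + (c + c) = 4 + 2*c)
C(P) = -6 + P*(16 - P) (C(P) = -6 + P*((4 + 2*3) + (6 - P)) = -6 + P*((4 + 6) + (6 - P)) = -6 + P*(10 + (6 - P)) = -6 + P*(16 - P))
h(G) = ⅑ (h(G) = 1/(-6 - 1*1² + 16*1) = 1/(-6 - 1*1 + 16) = 1/(-6 - 1 + 16) = 1/9 = ⅑)
h(27) - 787*(711 - 1*(-224)) = ⅑ - 787*(711 - 1*(-224)) = ⅑ - 787*(711 + 224) = ⅑ - 787*935 = ⅑ - 735845 = -6622604/9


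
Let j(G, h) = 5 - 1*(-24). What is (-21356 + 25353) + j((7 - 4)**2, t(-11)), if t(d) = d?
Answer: 4026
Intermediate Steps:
j(G, h) = 29 (j(G, h) = 5 + 24 = 29)
(-21356 + 25353) + j((7 - 4)**2, t(-11)) = (-21356 + 25353) + 29 = 3997 + 29 = 4026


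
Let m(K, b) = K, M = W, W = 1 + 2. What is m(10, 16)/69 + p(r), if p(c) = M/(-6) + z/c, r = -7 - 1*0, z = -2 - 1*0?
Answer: -67/966 ≈ -0.069358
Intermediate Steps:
W = 3
M = 3
z = -2 (z = -2 + 0 = -2)
r = -7 (r = -7 + 0 = -7)
p(c) = -½ - 2/c (p(c) = 3/(-6) - 2/c = 3*(-⅙) - 2/c = -½ - 2/c)
m(10, 16)/69 + p(r) = 10/69 + (½)*(-4 - 1*(-7))/(-7) = 10*(1/69) + (½)*(-⅐)*(-4 + 7) = 10/69 + (½)*(-⅐)*3 = 10/69 - 3/14 = -67/966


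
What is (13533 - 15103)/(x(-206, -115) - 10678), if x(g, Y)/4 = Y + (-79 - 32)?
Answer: 785/5791 ≈ 0.13556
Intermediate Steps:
x(g, Y) = -444 + 4*Y (x(g, Y) = 4*(Y + (-79 - 32)) = 4*(Y - 111) = 4*(-111 + Y) = -444 + 4*Y)
(13533 - 15103)/(x(-206, -115) - 10678) = (13533 - 15103)/((-444 + 4*(-115)) - 10678) = -1570/((-444 - 460) - 10678) = -1570/(-904 - 10678) = -1570/(-11582) = -1570*(-1/11582) = 785/5791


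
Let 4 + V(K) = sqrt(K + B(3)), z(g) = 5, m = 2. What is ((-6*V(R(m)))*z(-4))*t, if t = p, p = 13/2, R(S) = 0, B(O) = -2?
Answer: 780 - 195*I*sqrt(2) ≈ 780.0 - 275.77*I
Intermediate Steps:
V(K) = -4 + sqrt(-2 + K) (V(K) = -4 + sqrt(K - 2) = -4 + sqrt(-2 + K))
p = 13/2 (p = (1/2)*13 = 13/2 ≈ 6.5000)
t = 13/2 ≈ 6.5000
((-6*V(R(m)))*z(-4))*t = (-6*(-4 + sqrt(-2 + 0))*5)*(13/2) = (-6*(-4 + sqrt(-2))*5)*(13/2) = (-6*(-4 + I*sqrt(2))*5)*(13/2) = ((24 - 6*I*sqrt(2))*5)*(13/2) = (120 - 30*I*sqrt(2))*(13/2) = 780 - 195*I*sqrt(2)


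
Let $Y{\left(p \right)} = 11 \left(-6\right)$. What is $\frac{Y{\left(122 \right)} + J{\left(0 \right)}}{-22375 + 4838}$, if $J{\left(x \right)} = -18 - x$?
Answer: $\frac{84}{17537} \approx 0.0047899$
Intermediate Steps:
$Y{\left(p \right)} = -66$
$\frac{Y{\left(122 \right)} + J{\left(0 \right)}}{-22375 + 4838} = \frac{-66 - 18}{-22375 + 4838} = \frac{-66 + \left(-18 + 0\right)}{-17537} = \left(-66 - 18\right) \left(- \frac{1}{17537}\right) = \left(-84\right) \left(- \frac{1}{17537}\right) = \frac{84}{17537}$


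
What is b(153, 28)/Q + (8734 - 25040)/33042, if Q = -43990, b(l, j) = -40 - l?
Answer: -355461917/726758790 ≈ -0.48911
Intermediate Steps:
b(153, 28)/Q + (8734 - 25040)/33042 = (-40 - 1*153)/(-43990) + (8734 - 25040)/33042 = (-40 - 153)*(-1/43990) - 16306*1/33042 = -193*(-1/43990) - 8153/16521 = 193/43990 - 8153/16521 = -355461917/726758790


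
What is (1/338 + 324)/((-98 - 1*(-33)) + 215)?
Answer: 109513/50700 ≈ 2.1600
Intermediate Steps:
(1/338 + 324)/((-98 - 1*(-33)) + 215) = (1/338 + 324)/((-98 + 33) + 215) = 109513/(338*(-65 + 215)) = (109513/338)/150 = (109513/338)*(1/150) = 109513/50700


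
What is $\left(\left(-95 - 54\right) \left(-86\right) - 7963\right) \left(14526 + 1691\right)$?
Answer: $78668667$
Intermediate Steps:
$\left(\left(-95 - 54\right) \left(-86\right) - 7963\right) \left(14526 + 1691\right) = \left(\left(-149\right) \left(-86\right) - 7963\right) 16217 = \left(12814 - 7963\right) 16217 = 4851 \cdot 16217 = 78668667$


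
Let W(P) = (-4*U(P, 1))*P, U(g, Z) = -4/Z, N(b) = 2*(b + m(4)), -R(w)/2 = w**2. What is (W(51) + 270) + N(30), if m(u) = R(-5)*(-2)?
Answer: 1346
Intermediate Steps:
R(w) = -2*w**2
m(u) = 100 (m(u) = -2*(-5)**2*(-2) = -2*25*(-2) = -50*(-2) = 100)
N(b) = 200 + 2*b (N(b) = 2*(b + 100) = 2*(100 + b) = 200 + 2*b)
W(P) = 16*P (W(P) = (-(-16)/1)*P = (-(-16))*P = (-4*(-4))*P = 16*P)
(W(51) + 270) + N(30) = (16*51 + 270) + (200 + 2*30) = (816 + 270) + (200 + 60) = 1086 + 260 = 1346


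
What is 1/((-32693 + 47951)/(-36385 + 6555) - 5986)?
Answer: -14915/89288819 ≈ -0.00016704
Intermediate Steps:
1/((-32693 + 47951)/(-36385 + 6555) - 5986) = 1/(15258/(-29830) - 5986) = 1/(15258*(-1/29830) - 5986) = 1/(-7629/14915 - 5986) = 1/(-89288819/14915) = -14915/89288819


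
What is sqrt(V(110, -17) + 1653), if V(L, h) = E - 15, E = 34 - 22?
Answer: 5*sqrt(66) ≈ 40.620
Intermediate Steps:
E = 12
V(L, h) = -3 (V(L, h) = 12 - 15 = -3)
sqrt(V(110, -17) + 1653) = sqrt(-3 + 1653) = sqrt(1650) = 5*sqrt(66)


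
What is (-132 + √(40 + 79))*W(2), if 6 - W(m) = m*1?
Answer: -528 + 4*√119 ≈ -484.37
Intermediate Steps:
W(m) = 6 - m
(-132 + √(40 + 79))*W(2) = (-132 + √(40 + 79))*(6 - 1*2) = (-132 + √119)*(6 - 2) = (-132 + √119)*4 = -528 + 4*√119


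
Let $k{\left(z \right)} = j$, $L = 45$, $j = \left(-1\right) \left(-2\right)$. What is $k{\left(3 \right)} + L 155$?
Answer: $6977$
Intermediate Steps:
$j = 2$
$k{\left(z \right)} = 2$
$k{\left(3 \right)} + L 155 = 2 + 45 \cdot 155 = 2 + 6975 = 6977$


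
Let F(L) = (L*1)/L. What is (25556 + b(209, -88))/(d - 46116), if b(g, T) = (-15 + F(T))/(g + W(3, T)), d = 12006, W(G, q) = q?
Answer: -515377/687885 ≈ -0.74922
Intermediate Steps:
F(L) = 1 (F(L) = L/L = 1)
b(g, T) = -14/(T + g) (b(g, T) = (-15 + 1)/(g + T) = -14/(T + g))
(25556 + b(209, -88))/(d - 46116) = (25556 - 14/(-88 + 209))/(12006 - 46116) = (25556 - 14/121)/(-34110) = (25556 - 14*1/121)*(-1/34110) = (25556 - 14/121)*(-1/34110) = (3092262/121)*(-1/34110) = -515377/687885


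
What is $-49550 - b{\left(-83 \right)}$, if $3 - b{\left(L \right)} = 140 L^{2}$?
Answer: $914907$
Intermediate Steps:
$b{\left(L \right)} = 3 - 140 L^{2}$
$-49550 - b{\left(-83 \right)} = -49550 - \left(3 - 140 \left(-83\right)^{2}\right) = -49550 - \left(3 - 964460\right) = -49550 - -964457 = -49550 + 964457 = 914907$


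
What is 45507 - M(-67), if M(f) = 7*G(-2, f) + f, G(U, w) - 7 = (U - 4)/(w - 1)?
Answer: 1547829/34 ≈ 45524.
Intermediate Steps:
G(U, w) = 7 + (-4 + U)/(-1 + w) (G(U, w) = 7 + (U - 4)/(w - 1) = 7 + (-4 + U)/(-1 + w))
M(f) = f + 7*(-13 + 7*f)/(-1 + f) (M(f) = 7*((-11 - 2 + 7*f)/(-1 + f)) + f = 7*((-13 + 7*f)/(-1 + f)) + f = 7*(-13 + 7*f)/(-1 + f) + f = f + 7*(-13 + 7*f)/(-1 + f))
45507 - M(-67) = 45507 - (-91 + (-67)**2 + 48*(-67))/(-1 - 67) = 45507 - (-91 + 4489 - 3216)/(-68) = 45507 - (-1)*1182/68 = 45507 - 1*(-591/34) = 45507 + 591/34 = 1547829/34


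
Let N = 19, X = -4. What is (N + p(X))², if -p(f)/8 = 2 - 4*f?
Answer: 15625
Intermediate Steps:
p(f) = -16 + 32*f (p(f) = -8*(2 - 4*f) = -16 + 32*f)
(N + p(X))² = (19 + (-16 + 32*(-4)))² = (19 + (-16 - 128))² = (19 - 144)² = (-125)² = 15625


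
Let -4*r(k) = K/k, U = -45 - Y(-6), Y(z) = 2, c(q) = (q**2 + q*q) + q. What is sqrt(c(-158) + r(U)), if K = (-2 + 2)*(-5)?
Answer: 3*sqrt(5530) ≈ 223.09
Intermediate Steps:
c(q) = q + 2*q**2 (c(q) = (q**2 + q**2) + q = 2*q**2 + q = q + 2*q**2)
U = -47 (U = -45 - 1*2 = -45 - 2 = -47)
K = 0 (K = 0*(-5) = 0)
r(k) = 0 (r(k) = -0/k = -1/4*0 = 0)
sqrt(c(-158) + r(U)) = sqrt(-158*(1 + 2*(-158)) + 0) = sqrt(-158*(1 - 316) + 0) = sqrt(-158*(-315) + 0) = sqrt(49770 + 0) = sqrt(49770) = 3*sqrt(5530)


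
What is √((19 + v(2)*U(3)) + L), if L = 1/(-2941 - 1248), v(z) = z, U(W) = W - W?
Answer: √333402510/4189 ≈ 4.3589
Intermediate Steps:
U(W) = 0
L = -1/4189 (L = 1/(-4189) = -1/4189 ≈ -0.00023872)
√((19 + v(2)*U(3)) + L) = √((19 + 2*0) - 1/4189) = √((19 + 0) - 1/4189) = √(19 - 1/4189) = √(79590/4189) = √333402510/4189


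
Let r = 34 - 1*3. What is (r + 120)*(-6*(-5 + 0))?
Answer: 4530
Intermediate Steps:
r = 31 (r = 34 - 3 = 31)
(r + 120)*(-6*(-5 + 0)) = (31 + 120)*(-6*(-5 + 0)) = 151*(-6*(-5)) = 151*30 = 4530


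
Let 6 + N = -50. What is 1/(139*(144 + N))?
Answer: 1/12232 ≈ 8.1753e-5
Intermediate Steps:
N = -56 (N = -6 - 50 = -56)
1/(139*(144 + N)) = 1/(139*(144 - 56)) = 1/(139*88) = 1/12232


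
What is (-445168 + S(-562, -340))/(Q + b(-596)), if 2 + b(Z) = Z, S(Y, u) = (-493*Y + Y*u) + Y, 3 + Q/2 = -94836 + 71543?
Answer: -3736/7865 ≈ -0.47502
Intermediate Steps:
Q = -46592 (Q = -6 + 2*(-94836 + 71543) = -6 + 2*(-23293) = -6 - 46586 = -46592)
S(Y, u) = -492*Y + Y*u
b(Z) = -2 + Z
(-445168 + S(-562, -340))/(Q + b(-596)) = (-445168 - 562*(-492 - 340))/(-46592 + (-2 - 596)) = (-445168 - 562*(-832))/(-46592 - 598) = (-445168 + 467584)/(-47190) = 22416*(-1/47190) = -3736/7865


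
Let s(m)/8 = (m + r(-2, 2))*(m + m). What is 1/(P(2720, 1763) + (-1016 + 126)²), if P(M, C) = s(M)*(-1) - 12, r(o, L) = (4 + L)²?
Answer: -1/119149032 ≈ -8.3928e-9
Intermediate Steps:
s(m) = 16*m*(36 + m) (s(m) = 8*((m + (4 + 2)²)*(m + m)) = 8*((m + 6²)*(2*m)) = 8*((m + 36)*(2*m)) = 8*((36 + m)*(2*m)) = 8*(2*m*(36 + m)) = 16*m*(36 + m))
P(M, C) = -12 - 16*M*(36 + M) (P(M, C) = (16*M*(36 + M))*(-1) - 12 = -16*M*(36 + M) - 12 = -12 - 16*M*(36 + M))
1/(P(2720, 1763) + (-1016 + 126)²) = 1/((-12 - 16*2720*(36 + 2720)) + (-1016 + 126)²) = 1/((-12 - 16*2720*2756) + (-890)²) = 1/((-12 - 119941120) + 792100) = 1/(-119941132 + 792100) = 1/(-119149032) = -1/119149032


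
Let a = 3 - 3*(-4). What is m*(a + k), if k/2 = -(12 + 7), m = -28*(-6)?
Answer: -3864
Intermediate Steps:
m = 168
a = 15 (a = 3 + 12 = 15)
k = -38 (k = 2*(-(12 + 7)) = 2*(-1*19) = 2*(-19) = -38)
m*(a + k) = 168*(15 - 38) = 168*(-23) = -3864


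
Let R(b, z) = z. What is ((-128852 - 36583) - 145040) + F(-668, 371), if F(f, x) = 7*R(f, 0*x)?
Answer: -310475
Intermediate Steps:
F(f, x) = 0 (F(f, x) = 7*(0*x) = 7*0 = 0)
((-128852 - 36583) - 145040) + F(-668, 371) = ((-128852 - 36583) - 145040) + 0 = (-165435 - 145040) + 0 = -310475 + 0 = -310475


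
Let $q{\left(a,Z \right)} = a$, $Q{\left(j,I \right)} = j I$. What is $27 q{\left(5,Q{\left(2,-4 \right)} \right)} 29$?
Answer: $3915$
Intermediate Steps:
$Q{\left(j,I \right)} = I j$
$27 q{\left(5,Q{\left(2,-4 \right)} \right)} 29 = 27 \cdot 5 \cdot 29 = 135 \cdot 29 = 3915$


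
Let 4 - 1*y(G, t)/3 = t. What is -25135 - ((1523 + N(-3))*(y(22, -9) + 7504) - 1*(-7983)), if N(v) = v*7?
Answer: -11362704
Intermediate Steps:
N(v) = 7*v
y(G, t) = 12 - 3*t
-25135 - ((1523 + N(-3))*(y(22, -9) + 7504) - 1*(-7983)) = -25135 - ((1523 + 7*(-3))*((12 - 3*(-9)) + 7504) - 1*(-7983)) = -25135 - ((1523 - 21)*((12 + 27) + 7504) + 7983) = -25135 - (1502*(39 + 7504) + 7983) = -25135 - (1502*7543 + 7983) = -25135 - (11329586 + 7983) = -25135 - 1*11337569 = -25135 - 11337569 = -11362704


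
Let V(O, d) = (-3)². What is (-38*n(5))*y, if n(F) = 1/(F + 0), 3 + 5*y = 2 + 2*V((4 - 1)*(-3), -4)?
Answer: -646/25 ≈ -25.840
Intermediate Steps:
V(O, d) = 9
y = 17/5 (y = -⅗ + (2 + 2*9)/5 = -⅗ + (2 + 18)/5 = -⅗ + (⅕)*20 = -⅗ + 4 = 17/5 ≈ 3.4000)
n(F) = 1/F
(-38*n(5))*y = -38/5*(17/5) = -38*⅕*(17/5) = -38/5*17/5 = -646/25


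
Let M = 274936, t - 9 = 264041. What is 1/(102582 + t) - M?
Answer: -100800335551/366632 ≈ -2.7494e+5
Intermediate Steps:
t = 264050 (t = 9 + 264041 = 264050)
1/(102582 + t) - M = 1/(102582 + 264050) - 1*274936 = 1/366632 - 274936 = -100800335551/366632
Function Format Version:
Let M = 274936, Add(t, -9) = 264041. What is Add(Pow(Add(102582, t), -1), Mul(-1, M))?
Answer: Rational(-100800335551, 366632) ≈ -2.7494e+5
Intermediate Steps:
t = 264050 (t = Add(9, 264041) = 264050)
Add(Pow(Add(102582, t), -1), Mul(-1, M)) = Add(Pow(Add(102582, 264050), -1), Mul(-1, 274936)) = Add(Pow(366632, -1), -274936) = Add(Rational(1, 366632), -274936) = Rational(-100800335551, 366632)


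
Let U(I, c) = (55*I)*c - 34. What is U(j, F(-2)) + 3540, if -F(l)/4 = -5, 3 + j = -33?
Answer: -36094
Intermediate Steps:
j = -36 (j = -3 - 33 = -36)
F(l) = 20 (F(l) = -4*(-5) = 20)
U(I, c) = -34 + 55*I*c (U(I, c) = 55*I*c - 34 = -34 + 55*I*c)
U(j, F(-2)) + 3540 = (-34 + 55*(-36)*20) + 3540 = (-34 - 39600) + 3540 = -39634 + 3540 = -36094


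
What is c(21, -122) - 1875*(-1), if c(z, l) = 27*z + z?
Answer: 2463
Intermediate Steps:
c(z, l) = 28*z
c(21, -122) - 1875*(-1) = 28*21 - 1875*(-1) = 588 + 1875 = 2463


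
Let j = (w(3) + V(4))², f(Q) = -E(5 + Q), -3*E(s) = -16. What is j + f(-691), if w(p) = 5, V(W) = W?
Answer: 227/3 ≈ 75.667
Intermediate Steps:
E(s) = 16/3 (E(s) = -⅓*(-16) = 16/3)
f(Q) = -16/3 (f(Q) = -1*16/3 = -16/3)
j = 81 (j = (5 + 4)² = 9² = 81)
j + f(-691) = 81 - 16/3 = 227/3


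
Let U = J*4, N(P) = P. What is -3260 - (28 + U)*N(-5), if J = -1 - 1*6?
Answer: -3260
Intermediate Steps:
J = -7 (J = -1 - 6 = -7)
U = -28 (U = -7*4 = -28)
-3260 - (28 + U)*N(-5) = -3260 - (28 - 28)*(-5) = -3260 - 0*(-5) = -3260 - 1*0 = -3260 + 0 = -3260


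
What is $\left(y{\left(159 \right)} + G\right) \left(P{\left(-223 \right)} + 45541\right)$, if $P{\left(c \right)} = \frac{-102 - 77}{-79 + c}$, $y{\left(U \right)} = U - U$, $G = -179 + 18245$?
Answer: $\frac{124235916513}{151} \approx 8.2275 \cdot 10^{8}$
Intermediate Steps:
$G = 18066$
$y{\left(U \right)} = 0$
$P{\left(c \right)} = - \frac{179}{-79 + c}$
$\left(y{\left(159 \right)} + G\right) \left(P{\left(-223 \right)} + 45541\right) = \left(0 + 18066\right) \left(- \frac{179}{-79 - 223} + 45541\right) = 18066 \left(- \frac{179}{-302} + 45541\right) = 18066 \left(\left(-179\right) \left(- \frac{1}{302}\right) + 45541\right) = 18066 \left(\frac{179}{302} + 45541\right) = 18066 \cdot \frac{13753561}{302} = \frac{124235916513}{151}$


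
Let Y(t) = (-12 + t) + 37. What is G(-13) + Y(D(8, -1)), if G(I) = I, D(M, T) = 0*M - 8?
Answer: 4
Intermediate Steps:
D(M, T) = -8 (D(M, T) = 0 - 8 = -8)
Y(t) = 25 + t
G(-13) + Y(D(8, -1)) = -13 + (25 - 8) = -13 + 17 = 4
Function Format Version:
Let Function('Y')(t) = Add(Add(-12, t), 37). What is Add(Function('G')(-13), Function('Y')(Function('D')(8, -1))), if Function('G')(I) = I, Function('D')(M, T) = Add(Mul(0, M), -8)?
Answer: 4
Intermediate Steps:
Function('D')(M, T) = -8 (Function('D')(M, T) = Add(0, -8) = -8)
Function('Y')(t) = Add(25, t)
Add(Function('G')(-13), Function('Y')(Function('D')(8, -1))) = Add(-13, Add(25, -8)) = Add(-13, 17) = 4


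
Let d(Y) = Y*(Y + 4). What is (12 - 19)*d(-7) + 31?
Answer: -116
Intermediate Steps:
d(Y) = Y*(4 + Y)
(12 - 19)*d(-7) + 31 = (12 - 19)*(-7*(4 - 7)) + 31 = -(-49)*(-3) + 31 = -7*21 + 31 = -147 + 31 = -116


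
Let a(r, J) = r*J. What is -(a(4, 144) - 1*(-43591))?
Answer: -44167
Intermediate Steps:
a(r, J) = J*r
-(a(4, 144) - 1*(-43591)) = -(144*4 - 1*(-43591)) = -(576 + 43591) = -1*44167 = -44167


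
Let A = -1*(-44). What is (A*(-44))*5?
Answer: -9680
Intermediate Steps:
A = 44
(A*(-44))*5 = (44*(-44))*5 = -1936*5 = -9680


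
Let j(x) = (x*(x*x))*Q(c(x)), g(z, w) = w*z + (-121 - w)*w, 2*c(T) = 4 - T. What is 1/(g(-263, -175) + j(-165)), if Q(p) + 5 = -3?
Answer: 1/35973575 ≈ 2.7798e-8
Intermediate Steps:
c(T) = 2 - T/2 (c(T) = (4 - T)/2 = 2 - T/2)
Q(p) = -8 (Q(p) = -5 - 3 = -8)
g(z, w) = w*z + w*(-121 - w)
j(x) = -8*x³ (j(x) = (x*(x*x))*(-8) = (x*x²)*(-8) = x³*(-8) = -8*x³)
1/(g(-263, -175) + j(-165)) = 1/(-175*(-121 - 263 - 1*(-175)) - 8*(-165)³) = 1/(-175*(-121 - 263 + 175) - 8*(-4492125)) = 1/(-175*(-209) + 35937000) = 1/(36575 + 35937000) = 1/35973575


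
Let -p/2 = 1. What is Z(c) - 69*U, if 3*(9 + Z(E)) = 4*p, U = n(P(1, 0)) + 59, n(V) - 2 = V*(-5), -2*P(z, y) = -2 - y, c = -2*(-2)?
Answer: -11627/3 ≈ -3875.7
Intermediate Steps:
p = -2 (p = -2*1 = -2)
c = 4
P(z, y) = 1 + y/2 (P(z, y) = -(-2 - y)/2 = 1 + y/2)
n(V) = 2 - 5*V (n(V) = 2 + V*(-5) = 2 - 5*V)
U = 56 (U = (2 - 5*(1 + (1/2)*0)) + 59 = (2 - 5*(1 + 0)) + 59 = (2 - 5*1) + 59 = (2 - 5) + 59 = -3 + 59 = 56)
Z(E) = -35/3 (Z(E) = -9 + (4*(-2))/3 = -9 + (1/3)*(-8) = -9 - 8/3 = -35/3)
Z(c) - 69*U = -35/3 - 69*56 = -35/3 - 3864 = -11627/3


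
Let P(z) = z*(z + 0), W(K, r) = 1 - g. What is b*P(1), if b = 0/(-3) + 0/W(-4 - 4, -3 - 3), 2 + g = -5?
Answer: 0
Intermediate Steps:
g = -7 (g = -2 - 5 = -7)
W(K, r) = 8 (W(K, r) = 1 - 1*(-7) = 1 + 7 = 8)
P(z) = z² (P(z) = z*z = z²)
b = 0 (b = 0/(-3) + 0/8 = 0*(-⅓) + 0*(⅛) = 0 + 0 = 0)
b*P(1) = 0*1² = 0*1 = 0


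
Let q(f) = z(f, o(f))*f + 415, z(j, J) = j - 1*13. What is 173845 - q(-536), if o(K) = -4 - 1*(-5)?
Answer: -120834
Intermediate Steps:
o(K) = 1 (o(K) = -4 + 5 = 1)
z(j, J) = -13 + j (z(j, J) = j - 13 = -13 + j)
q(f) = 415 + f*(-13 + f) (q(f) = (-13 + f)*f + 415 = f*(-13 + f) + 415 = 415 + f*(-13 + f))
173845 - q(-536) = 173845 - (415 - 536*(-13 - 536)) = 173845 - (415 - 536*(-549)) = 173845 - (415 + 294264) = 173845 - 1*294679 = 173845 - 294679 = -120834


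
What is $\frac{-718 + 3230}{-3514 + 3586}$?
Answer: $\frac{314}{9} \approx 34.889$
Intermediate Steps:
$\frac{-718 + 3230}{-3514 + 3586} = \frac{2512}{72} = 2512 \cdot \frac{1}{72} = \frac{314}{9}$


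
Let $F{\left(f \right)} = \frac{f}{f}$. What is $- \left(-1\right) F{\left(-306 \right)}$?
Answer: $1$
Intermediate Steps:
$F{\left(f \right)} = 1$
$- \left(-1\right) F{\left(-306 \right)} = - \left(-1\right) 1 = \left(-1\right) \left(-1\right) = 1$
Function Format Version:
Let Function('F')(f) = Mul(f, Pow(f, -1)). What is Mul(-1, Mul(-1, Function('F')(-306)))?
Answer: 1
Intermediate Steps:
Function('F')(f) = 1
Mul(-1, Mul(-1, Function('F')(-306))) = Mul(-1, Mul(-1, 1)) = Mul(-1, -1) = 1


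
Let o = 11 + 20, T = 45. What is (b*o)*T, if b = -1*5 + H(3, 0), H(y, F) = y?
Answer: -2790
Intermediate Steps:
o = 31
b = -2 (b = -1*5 + 3 = -5 + 3 = -2)
(b*o)*T = -2*31*45 = -62*45 = -2790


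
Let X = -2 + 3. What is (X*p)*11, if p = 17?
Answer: 187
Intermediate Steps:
X = 1
(X*p)*11 = (1*17)*11 = 17*11 = 187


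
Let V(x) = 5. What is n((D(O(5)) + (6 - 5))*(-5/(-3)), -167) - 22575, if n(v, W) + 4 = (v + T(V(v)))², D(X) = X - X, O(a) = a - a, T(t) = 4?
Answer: -202922/9 ≈ -22547.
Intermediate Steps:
O(a) = 0
D(X) = 0
n(v, W) = -4 + (4 + v)² (n(v, W) = -4 + (v + 4)² = -4 + (4 + v)²)
n((D(O(5)) + (6 - 5))*(-5/(-3)), -167) - 22575 = (-4 + (4 + (0 + (6 - 5))*(-5/(-3)))²) - 22575 = (-4 + (4 + (0 + 1)*(-5*(-⅓)))²) - 22575 = (-4 + (4 + 1*(5/3))²) - 22575 = (-4 + (4 + 5/3)²) - 22575 = (-4 + (17/3)²) - 22575 = (-4 + 289/9) - 22575 = 253/9 - 22575 = -202922/9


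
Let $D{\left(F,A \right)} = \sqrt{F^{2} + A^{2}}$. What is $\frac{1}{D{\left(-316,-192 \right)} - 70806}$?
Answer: $- \frac{35403}{2506676458} - \frac{\sqrt{8545}}{1253338229} \approx -1.4197 \cdot 10^{-5}$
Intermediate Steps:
$D{\left(F,A \right)} = \sqrt{A^{2} + F^{2}}$
$\frac{1}{D{\left(-316,-192 \right)} - 70806} = \frac{1}{\sqrt{\left(-192\right)^{2} + \left(-316\right)^{2}} - 70806} = \frac{1}{\sqrt{36864 + 99856} - 70806} = \frac{1}{\sqrt{136720} - 70806} = \frac{1}{4 \sqrt{8545} - 70806} = \frac{1}{-70806 + 4 \sqrt{8545}}$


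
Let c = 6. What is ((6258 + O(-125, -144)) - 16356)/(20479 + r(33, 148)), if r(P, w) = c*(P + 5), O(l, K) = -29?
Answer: -10127/20707 ≈ -0.48906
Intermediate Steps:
r(P, w) = 30 + 6*P (r(P, w) = 6*(P + 5) = 6*(5 + P) = 30 + 6*P)
((6258 + O(-125, -144)) - 16356)/(20479 + r(33, 148)) = ((6258 - 29) - 16356)/(20479 + (30 + 6*33)) = (6229 - 16356)/(20479 + (30 + 198)) = -10127/(20479 + 228) = -10127/20707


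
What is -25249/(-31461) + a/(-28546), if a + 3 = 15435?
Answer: 117625901/449042853 ≈ 0.26195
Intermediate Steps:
a = 15432 (a = -3 + 15435 = 15432)
-25249/(-31461) + a/(-28546) = -25249/(-31461) + 15432/(-28546) = -25249*(-1/31461) + 15432*(-1/28546) = 25249/31461 - 7716/14273 = 117625901/449042853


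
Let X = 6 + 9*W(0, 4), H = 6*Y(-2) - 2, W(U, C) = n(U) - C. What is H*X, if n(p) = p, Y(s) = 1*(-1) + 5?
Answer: -660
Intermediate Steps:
Y(s) = 4 (Y(s) = -1 + 5 = 4)
W(U, C) = U - C
H = 22 (H = 6*4 - 2 = 24 - 2 = 22)
X = -30 (X = 6 + 9*(0 - 1*4) = 6 + 9*(0 - 4) = 6 + 9*(-4) = 6 - 36 = -30)
H*X = 22*(-30) = -660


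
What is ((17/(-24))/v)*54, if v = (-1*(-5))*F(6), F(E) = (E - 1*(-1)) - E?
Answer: -153/20 ≈ -7.6500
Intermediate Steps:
F(E) = 1 (F(E) = (E + 1) - E = (1 + E) - E = 1)
v = 5 (v = -1*(-5)*1 = 5*1 = 5)
((17/(-24))/v)*54 = ((17/(-24))/5)*54 = ((17*(-1/24))*(⅕))*54 = -17/24*⅕*54 = -17/120*54 = -153/20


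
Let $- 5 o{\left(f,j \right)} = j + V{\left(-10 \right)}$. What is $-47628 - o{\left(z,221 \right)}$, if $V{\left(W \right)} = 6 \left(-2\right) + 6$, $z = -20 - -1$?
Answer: $-47585$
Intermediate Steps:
$z = -19$ ($z = -20 + 1 = -19$)
$V{\left(W \right)} = -6$ ($V{\left(W \right)} = -12 + 6 = -6$)
$o{\left(f,j \right)} = \frac{6}{5} - \frac{j}{5}$ ($o{\left(f,j \right)} = - \frac{j - 6}{5} = - \frac{-6 + j}{5} = \frac{6}{5} - \frac{j}{5}$)
$-47628 - o{\left(z,221 \right)} = -47628 - \left(\frac{6}{5} - \frac{221}{5}\right) = -47628 - -43 = -47628 + 43 = -47585$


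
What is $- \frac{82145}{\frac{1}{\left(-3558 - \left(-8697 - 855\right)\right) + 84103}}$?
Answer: $-7401018065$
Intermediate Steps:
$- \frac{82145}{\frac{1}{\left(-3558 - \left(-8697 - 855\right)\right) + 84103}} = - \frac{82145}{\frac{1}{\left(-3558 - -9552\right) + 84103}} = - \frac{82145}{\frac{1}{\left(-3558 + 9552\right) + 84103}} = - \frac{82145}{\frac{1}{5994 + 84103}} = - \frac{82145}{\frac{1}{90097}} = - 82145 \frac{1}{\frac{1}{90097}} = \left(-82145\right) 90097 = -7401018065$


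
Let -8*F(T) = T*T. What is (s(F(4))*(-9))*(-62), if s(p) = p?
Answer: -1116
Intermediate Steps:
F(T) = -T**2/8 (F(T) = -T*T/8 = -T**2/8)
(s(F(4))*(-9))*(-62) = (-1/8*4**2*(-9))*(-62) = (-1/8*16*(-9))*(-62) = -2*(-9)*(-62) = 18*(-62) = -1116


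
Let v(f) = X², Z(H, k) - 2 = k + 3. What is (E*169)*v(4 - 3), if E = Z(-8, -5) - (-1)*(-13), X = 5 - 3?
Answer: -8788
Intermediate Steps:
Z(H, k) = 5 + k (Z(H, k) = 2 + (k + 3) = 2 + (3 + k) = 5 + k)
X = 2
v(f) = 4 (v(f) = 2² = 4)
E = -13 (E = (5 - 5) - (-1)*(-13) = 0 - 1*13 = 0 - 13 = -13)
(E*169)*v(4 - 3) = -13*169*4 = -2197*4 = -8788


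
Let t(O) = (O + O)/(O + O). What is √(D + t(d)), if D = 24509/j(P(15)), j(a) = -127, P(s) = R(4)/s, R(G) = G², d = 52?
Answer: I*√3096514/127 ≈ 13.856*I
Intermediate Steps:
P(s) = 16/s (P(s) = 4²/s = 16/s)
t(O) = 1 (t(O) = (2*O)/((2*O)) = (2*O)*(1/(2*O)) = 1)
D = -24509/127 (D = 24509/(-127) = 24509*(-1/127) = -24509/127 ≈ -192.98)
√(D + t(d)) = √(-24509/127 + 1) = √(-24382/127) = I*√3096514/127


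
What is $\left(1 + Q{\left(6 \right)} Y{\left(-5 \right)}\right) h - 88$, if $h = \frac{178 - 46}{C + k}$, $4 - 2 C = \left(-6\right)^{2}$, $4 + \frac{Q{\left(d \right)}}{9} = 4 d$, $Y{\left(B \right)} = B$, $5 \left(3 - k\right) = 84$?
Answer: $\frac{580228}{149} \approx 3894.1$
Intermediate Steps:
$k = - \frac{69}{5}$ ($k = 3 - \frac{84}{5} = - \frac{69}{5} \approx -13.8$)
$Q{\left(d \right)} = -36 + 36 d$ ($Q{\left(d \right)} = -36 + 9 \cdot 4 d = -36 + 36 d$)
$C = -16$ ($C = 2 - \frac{\left(-6\right)^{2}}{2} = 2 - 18 = -16$)
$h = - \frac{660}{149}$ ($h = \frac{178 - 46}{-16 - \frac{69}{5}} = \frac{132}{- \frac{149}{5}} = 132 \left(- \frac{5}{149}\right) = - \frac{660}{149} \approx -4.4295$)
$\left(1 + Q{\left(6 \right)} Y{\left(-5 \right)}\right) h - 88 = \left(1 + \left(-36 + 36 \cdot 6\right) \left(-5\right)\right) \left(- \frac{660}{149}\right) - 88 = \left(1 + \left(-36 + 216\right) \left(-5\right)\right) \left(- \frac{660}{149}\right) - 88 = \left(1 + 180 \left(-5\right)\right) \left(- \frac{660}{149}\right) - 88 = \left(1 - 900\right) \left(- \frac{660}{149}\right) - 88 = \left(-899\right) \left(- \frac{660}{149}\right) - 88 = \frac{593340}{149} - 88 = \frac{580228}{149}$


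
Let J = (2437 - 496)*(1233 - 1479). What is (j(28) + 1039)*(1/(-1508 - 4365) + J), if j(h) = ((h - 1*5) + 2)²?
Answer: -4666314064256/5873 ≈ -7.9454e+8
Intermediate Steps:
j(h) = (-3 + h)² (j(h) = ((h - 5) + 2)² = ((-5 + h) + 2)² = (-3 + h)²)
J = -477486 (J = 1941*(-246) = -477486)
(j(28) + 1039)*(1/(-1508 - 4365) + J) = ((-3 + 28)² + 1039)*(1/(-1508 - 4365) - 477486) = (25² + 1039)*(1/(-5873) - 477486) = (625 + 1039)*(-1/5873 - 477486) = 1664*(-2804275279/5873) = -4666314064256/5873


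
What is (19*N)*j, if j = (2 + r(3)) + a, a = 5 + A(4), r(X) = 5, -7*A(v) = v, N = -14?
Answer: -3040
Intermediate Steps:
A(v) = -v/7
a = 31/7 (a = 5 - ⅐*4 = 5 - 4/7 = 31/7 ≈ 4.4286)
j = 80/7 (j = (2 + 5) + 31/7 = 7 + 31/7 = 80/7 ≈ 11.429)
(19*N)*j = (19*(-14))*(80/7) = -266*80/7 = -3040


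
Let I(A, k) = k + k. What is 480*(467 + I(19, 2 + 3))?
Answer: 228960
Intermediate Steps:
I(A, k) = 2*k
480*(467 + I(19, 2 + 3)) = 480*(467 + 2*(2 + 3)) = 480*(467 + 2*5) = 480*(467 + 10) = 480*477 = 228960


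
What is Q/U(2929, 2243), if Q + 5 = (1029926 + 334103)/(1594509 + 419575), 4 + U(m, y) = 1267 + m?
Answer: -1621/1571968 ≈ -0.0010312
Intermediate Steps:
U(m, y) = 1263 + m (U(m, y) = -4 + (1267 + m) = 1263 + m)
Q = -212351/49124 (Q = -5 + (1029926 + 334103)/(1594509 + 419575) = -5 + 1364029/2014084 = -5 + 1364029*(1/2014084) = -5 + 33269/49124 = -212351/49124 ≈ -4.3228)
Q/U(2929, 2243) = -212351/(49124*(1263 + 2929)) = -212351/49124/4192 = -212351/49124*1/4192 = -1621/1571968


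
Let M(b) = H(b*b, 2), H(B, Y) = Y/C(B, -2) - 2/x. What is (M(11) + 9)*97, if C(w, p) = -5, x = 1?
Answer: 3201/5 ≈ 640.20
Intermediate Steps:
H(B, Y) = -2 - Y/5 (H(B, Y) = Y/(-5) - 2/1 = Y*(-1/5) - 2*1 = -Y/5 - 2 = -2 - Y/5)
M(b) = -12/5 (M(b) = -2 - 1/5*2 = -2 - 2/5 = -12/5)
(M(11) + 9)*97 = (-12/5 + 9)*97 = (33/5)*97 = 3201/5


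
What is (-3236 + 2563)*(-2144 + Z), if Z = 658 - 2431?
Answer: 2636141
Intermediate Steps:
Z = -1773
(-3236 + 2563)*(-2144 + Z) = (-3236 + 2563)*(-2144 - 1773) = -673*(-3917) = 2636141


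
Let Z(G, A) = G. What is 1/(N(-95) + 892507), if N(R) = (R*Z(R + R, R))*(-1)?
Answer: 1/874457 ≈ 1.1436e-6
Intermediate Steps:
N(R) = -2*R**2 (N(R) = (R*(R + R))*(-1) = (R*(2*R))*(-1) = (2*R**2)*(-1) = -2*R**2)
1/(N(-95) + 892507) = 1/(-2*(-95)**2 + 892507) = 1/(-2*9025 + 892507) = 1/(-18050 + 892507) = 1/874457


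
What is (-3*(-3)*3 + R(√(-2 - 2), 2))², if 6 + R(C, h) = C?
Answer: 437 + 84*I ≈ 437.0 + 84.0*I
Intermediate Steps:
R(C, h) = -6 + C
(-3*(-3)*3 + R(√(-2 - 2), 2))² = (-3*(-3)*3 + (-6 + √(-2 - 2)))² = (9*3 + (-6 + √(-4)))² = (27 + (-6 + 2*I))² = (21 + 2*I)²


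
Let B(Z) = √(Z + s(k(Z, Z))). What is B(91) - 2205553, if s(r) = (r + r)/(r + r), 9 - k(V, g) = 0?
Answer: -2205553 + 2*√23 ≈ -2.2055e+6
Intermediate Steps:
k(V, g) = 9 (k(V, g) = 9 - 1*0 = 9 + 0 = 9)
s(r) = 1 (s(r) = (2*r)/((2*r)) = (2*r)*(1/(2*r)) = 1)
B(Z) = √(1 + Z) (B(Z) = √(Z + 1) = √(1 + Z))
B(91) - 2205553 = √(1 + 91) - 2205553 = √92 - 2205553 = 2*√23 - 2205553 = -2205553 + 2*√23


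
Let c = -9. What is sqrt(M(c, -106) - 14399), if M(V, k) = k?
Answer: I*sqrt(14505) ≈ 120.44*I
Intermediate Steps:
sqrt(M(c, -106) - 14399) = sqrt(-106 - 14399) = sqrt(-14505) = I*sqrt(14505)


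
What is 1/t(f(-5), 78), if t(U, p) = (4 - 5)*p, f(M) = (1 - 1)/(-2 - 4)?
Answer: -1/78 ≈ -0.012821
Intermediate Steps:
f(M) = 0 (f(M) = 0/(-6) = 0*(-1/6) = 0)
t(U, p) = -p
1/t(f(-5), 78) = 1/(-1*78) = 1/(-78) = -1/78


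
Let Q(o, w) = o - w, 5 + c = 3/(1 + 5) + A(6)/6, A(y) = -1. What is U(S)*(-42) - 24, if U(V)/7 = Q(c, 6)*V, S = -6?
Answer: -18840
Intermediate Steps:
c = -14/3 (c = -5 + (3/(1 + 5) - 1/6) = -5 + (3/6 - 1*⅙) = -5 + (3*(⅙) - ⅙) = -5 + (½ - ⅙) = -5 + ⅓ = -14/3 ≈ -4.6667)
U(V) = -224*V/3 (U(V) = 7*((-14/3 - 1*6)*V) = 7*((-14/3 - 6)*V) = 7*(-32*V/3) = -224*V/3)
U(S)*(-42) - 24 = -224/3*(-6)*(-42) - 24 = 448*(-42) - 24 = -18816 - 24 = -18840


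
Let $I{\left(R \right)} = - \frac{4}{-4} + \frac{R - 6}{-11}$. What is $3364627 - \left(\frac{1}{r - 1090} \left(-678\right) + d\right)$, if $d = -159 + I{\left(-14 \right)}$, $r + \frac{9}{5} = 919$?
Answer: $\frac{5329810345}{1584} \approx 3.3648 \cdot 10^{6}$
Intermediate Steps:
$r = \frac{4586}{5}$ ($r = - \frac{9}{5} + 919 = \frac{4586}{5} \approx 917.2$)
$I{\left(R \right)} = \frac{17}{11} - \frac{R}{11}$ ($I{\left(R \right)} = \left(-4\right) \left(- \frac{1}{4}\right) + \left(R - 6\right) \left(- \frac{1}{11}\right) = 1 + \left(-6 + R\right) \left(- \frac{1}{11}\right) = 1 - \left(- \frac{6}{11} + \frac{R}{11}\right) = \frac{17}{11} - \frac{R}{11}$)
$d = - \frac{1718}{11}$ ($d = -159 + \left(\frac{17}{11} - - \frac{14}{11}\right) = -159 + \left(\frac{17}{11} + \frac{14}{11}\right) = -159 + \frac{31}{11} = - \frac{1718}{11} \approx -156.18$)
$3364627 - \left(\frac{1}{r - 1090} \left(-678\right) + d\right) = 3364627 - \left(\frac{1}{\frac{4586}{5} - 1090} \left(-678\right) - \frac{1718}{11}\right) = 3364627 - \left(\frac{1}{- \frac{864}{5}} \left(-678\right) - \frac{1718}{11}\right) = 3364627 - \left(\left(- \frac{5}{864}\right) \left(-678\right) - \frac{1718}{11}\right) = 3364627 - \left(\frac{565}{144} - \frac{1718}{11}\right) = 3364627 - - \frac{241177}{1584} = 3364627 + \frac{241177}{1584} = \frac{5329810345}{1584}$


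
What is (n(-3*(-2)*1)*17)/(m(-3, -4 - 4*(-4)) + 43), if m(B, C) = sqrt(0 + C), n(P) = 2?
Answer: 1462/1837 - 68*sqrt(3)/1837 ≈ 0.73175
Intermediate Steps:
m(B, C) = sqrt(C)
(n(-3*(-2)*1)*17)/(m(-3, -4 - 4*(-4)) + 43) = (2*17)/(sqrt(-4 - 4*(-4)) + 43) = 34/(sqrt(-4 + 16) + 43) = 34/(sqrt(12) + 43) = 34/(2*sqrt(3) + 43) = 34/(43 + 2*sqrt(3))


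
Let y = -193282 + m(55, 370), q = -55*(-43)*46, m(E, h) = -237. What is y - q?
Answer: -302309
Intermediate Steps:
q = 108790 (q = 2365*46 = 108790)
y = -193519 (y = -193282 - 237 = -193519)
y - q = -193519 - 1*108790 = -193519 - 108790 = -302309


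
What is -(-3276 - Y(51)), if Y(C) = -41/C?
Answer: 167035/51 ≈ 3275.2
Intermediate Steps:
-(-3276 - Y(51)) = -(-3276 - (-41)/51) = -(-3276 - 1*(-41/51)) = -(-3276 + 41/51) = -1*(-167035/51) = 167035/51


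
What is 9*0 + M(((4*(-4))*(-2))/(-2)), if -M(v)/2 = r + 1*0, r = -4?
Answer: 8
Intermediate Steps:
M(v) = 8 (M(v) = -2*(-4 + 1*0) = -2*(-4 + 0) = -2*(-4) = 8)
9*0 + M(((4*(-4))*(-2))/(-2)) = 9*0 + 8 = 0 + 8 = 8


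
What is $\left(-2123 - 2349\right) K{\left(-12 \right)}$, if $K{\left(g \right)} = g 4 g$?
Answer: $-2575872$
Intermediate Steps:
$K{\left(g \right)} = 4 g^{2}$ ($K{\left(g \right)} = 4 g g = 4 g^{2}$)
$\left(-2123 - 2349\right) K{\left(-12 \right)} = \left(-2123 - 2349\right) 4 \left(-12\right)^{2} = - 4472 \cdot 4 \cdot 144 = \left(-4472\right) 576 = -2575872$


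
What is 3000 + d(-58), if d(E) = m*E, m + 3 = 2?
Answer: 3058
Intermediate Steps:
m = -1 (m = -3 + 2 = -1)
d(E) = -E
3000 + d(-58) = 3000 - 1*(-58) = 3000 + 58 = 3058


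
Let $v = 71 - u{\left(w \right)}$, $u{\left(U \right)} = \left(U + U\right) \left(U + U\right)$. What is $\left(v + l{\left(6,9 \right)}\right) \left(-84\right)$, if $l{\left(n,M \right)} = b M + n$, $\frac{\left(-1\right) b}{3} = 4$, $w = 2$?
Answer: $3948$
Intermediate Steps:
$b = -12$ ($b = \left(-3\right) 4 = -12$)
$u{\left(U \right)} = 4 U^{2}$ ($u{\left(U \right)} = 2 U 2 U = 4 U^{2}$)
$l{\left(n,M \right)} = n - 12 M$ ($l{\left(n,M \right)} = - 12 M + n = n - 12 M$)
$v = 55$ ($v = 71 - 4 \cdot 2^{2} = 71 - 4 \cdot 4 = 71 - 16 = 55$)
$\left(v + l{\left(6,9 \right)}\right) \left(-84\right) = \left(55 + \left(6 - 108\right)\right) \left(-84\right) = \left(55 - 102\right) \left(-84\right) = \left(-47\right) \left(-84\right) = 3948$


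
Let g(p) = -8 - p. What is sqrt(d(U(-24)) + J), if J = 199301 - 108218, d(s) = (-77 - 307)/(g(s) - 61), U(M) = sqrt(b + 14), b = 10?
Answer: sqrt(6285111 + 182166*sqrt(6))/sqrt(69 + 2*sqrt(6)) ≈ 301.81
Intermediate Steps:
U(M) = 2*sqrt(6) (U(M) = sqrt(10 + 14) = sqrt(24) = 2*sqrt(6))
d(s) = -384/(-69 - s) (d(s) = (-77 - 307)/((-8 - s) - 61) = -384/(-69 - s))
J = 91083
sqrt(d(U(-24)) + J) = sqrt(384/(69 + 2*sqrt(6)) + 91083) = sqrt(91083 + 384/(69 + 2*sqrt(6)))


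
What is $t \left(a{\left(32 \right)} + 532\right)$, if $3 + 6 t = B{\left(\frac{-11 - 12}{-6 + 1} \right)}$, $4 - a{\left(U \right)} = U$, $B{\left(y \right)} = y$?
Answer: $\frac{672}{5} \approx 134.4$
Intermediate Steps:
$a{\left(U \right)} = 4 - U$
$t = \frac{4}{15}$ ($t = - \frac{1}{2} + \frac{\left(-11 - 12\right) \frac{1}{-6 + 1}}{6} = - \frac{1}{2} + \frac{\left(-23\right) \frac{1}{-5}}{6} = - \frac{1}{2} + \frac{\left(-23\right) \left(- \frac{1}{5}\right)}{6} = - \frac{1}{2} + \frac{1}{6} \cdot \frac{23}{5} = - \frac{1}{2} + \frac{23}{30} = \frac{4}{15} \approx 0.26667$)
$t \left(a{\left(32 \right)} + 532\right) = \frac{4 \left(\left(4 - 32\right) + 532\right)}{15} = \frac{4 \left(-28 + 532\right)}{15} = \frac{4}{15} \cdot 504 = \frac{672}{5}$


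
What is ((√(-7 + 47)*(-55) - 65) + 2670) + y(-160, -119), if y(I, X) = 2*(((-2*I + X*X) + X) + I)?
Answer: 31009 - 110*√10 ≈ 30661.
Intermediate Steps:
y(I, X) = -2*I + 2*X + 2*X² (y(I, X) = 2*(((-2*I + X²) + X) + I) = 2*(((X² - 2*I) + X) + I) = 2*((X + X² - 2*I) + I) = 2*(X + X² - I) = -2*I + 2*X + 2*X²)
((√(-7 + 47)*(-55) - 65) + 2670) + y(-160, -119) = ((√(-7 + 47)*(-55) - 65) + 2670) + (-2*(-160) + 2*(-119) + 2*(-119)²) = ((√40*(-55) - 65) + 2670) + (320 - 238 + 2*14161) = (((2*√10)*(-55) - 65) + 2670) + (320 - 238 + 28322) = ((-110*√10 - 65) + 2670) + 28404 = ((-65 - 110*√10) + 2670) + 28404 = (2605 - 110*√10) + 28404 = 31009 - 110*√10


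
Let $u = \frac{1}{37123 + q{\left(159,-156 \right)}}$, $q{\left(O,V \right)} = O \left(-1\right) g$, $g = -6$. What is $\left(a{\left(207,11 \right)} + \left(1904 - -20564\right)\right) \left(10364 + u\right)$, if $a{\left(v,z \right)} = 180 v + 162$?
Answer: $\frac{23634392436810}{38077} \approx 6.207 \cdot 10^{8}$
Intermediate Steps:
$a{\left(v,z \right)} = 162 + 180 v$
$q{\left(O,V \right)} = 6 O$ ($q{\left(O,V \right)} = O \left(-1\right) \left(-6\right) = - O \left(-6\right) = 6 O$)
$u = \frac{1}{38077}$ ($u = \frac{1}{37123 + 6 \cdot 159} = \frac{1}{37123 + 954} = \frac{1}{38077} \approx 2.6263 \cdot 10^{-5}$)
$\left(a{\left(207,11 \right)} + \left(1904 - -20564\right)\right) \left(10364 + u\right) = \left(\left(162 + 180 \cdot 207\right) + \left(1904 - -20564\right)\right) \left(10364 + \frac{1}{38077}\right) = \left(\left(162 + 37260\right) + \left(1904 + 20564\right)\right) \frac{394630029}{38077} = \left(37422 + 22468\right) \frac{394630029}{38077} = 59890 \cdot \frac{394630029}{38077} = \frac{23634392436810}{38077}$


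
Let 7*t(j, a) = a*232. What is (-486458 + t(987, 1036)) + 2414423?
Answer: 1962301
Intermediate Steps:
t(j, a) = 232*a/7 (t(j, a) = (a*232)/7 = (232*a)/7 = 232*a/7)
(-486458 + t(987, 1036)) + 2414423 = (-486458 + (232/7)*1036) + 2414423 = (-486458 + 34336) + 2414423 = -452122 + 2414423 = 1962301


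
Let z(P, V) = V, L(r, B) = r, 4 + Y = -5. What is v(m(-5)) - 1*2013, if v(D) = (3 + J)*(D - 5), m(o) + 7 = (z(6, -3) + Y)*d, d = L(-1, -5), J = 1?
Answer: -2013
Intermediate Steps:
Y = -9 (Y = -4 - 5 = -9)
d = -1
m(o) = 5 (m(o) = -7 + (-3 - 9)*(-1) = -7 - 12*(-1) = -7 + 12 = 5)
v(D) = -20 + 4*D (v(D) = (3 + 1)*(D - 5) = 4*(-5 + D) = -20 + 4*D)
v(m(-5)) - 1*2013 = (-20 + 4*5) - 1*2013 = (-20 + 20) - 2013 = 0 - 2013 = -2013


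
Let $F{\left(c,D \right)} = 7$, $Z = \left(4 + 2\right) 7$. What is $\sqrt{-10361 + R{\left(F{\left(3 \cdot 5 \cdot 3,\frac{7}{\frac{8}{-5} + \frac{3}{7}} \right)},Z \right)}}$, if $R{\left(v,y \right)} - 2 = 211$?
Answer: $2 i \sqrt{2537} \approx 100.74 i$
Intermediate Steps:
$Z = 42$ ($Z = 6 \cdot 7 = 42$)
$R{\left(v,y \right)} = 213$ ($R{\left(v,y \right)} = 2 + 211 = 213$)
$\sqrt{-10361 + R{\left(F{\left(3 \cdot 5 \cdot 3,\frac{7}{\frac{8}{-5} + \frac{3}{7}} \right)},Z \right)}} = \sqrt{-10361 + 213} = \sqrt{-10148} = 2 i \sqrt{2537}$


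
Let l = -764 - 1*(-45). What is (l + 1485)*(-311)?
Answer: -238226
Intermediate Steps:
l = -719 (l = -764 + 45 = -719)
(l + 1485)*(-311) = (-719 + 1485)*(-311) = 766*(-311) = -238226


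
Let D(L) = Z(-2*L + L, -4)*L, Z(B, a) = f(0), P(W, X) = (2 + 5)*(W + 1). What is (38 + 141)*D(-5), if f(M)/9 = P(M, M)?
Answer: -56385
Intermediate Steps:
P(W, X) = 7 + 7*W (P(W, X) = 7*(1 + W) = 7 + 7*W)
f(M) = 63 + 63*M (f(M) = 9*(7 + 7*M) = 63 + 63*M)
Z(B, a) = 63 (Z(B, a) = 63 + 63*0 = 63 + 0 = 63)
D(L) = 63*L
(38 + 141)*D(-5) = (38 + 141)*(63*(-5)) = 179*(-315) = -56385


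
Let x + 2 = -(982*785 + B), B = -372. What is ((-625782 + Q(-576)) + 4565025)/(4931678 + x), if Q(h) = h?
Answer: 3938667/4161178 ≈ 0.94653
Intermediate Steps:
x = -770500 (x = -2 - (982*785 - 372) = -2 - (770870 - 372) = -2 - 1*770498 = -2 - 770498 = -770500)
((-625782 + Q(-576)) + 4565025)/(4931678 + x) = ((-625782 - 576) + 4565025)/(4931678 - 770500) = (-626358 + 4565025)/4161178 = 3938667*(1/4161178) = 3938667/4161178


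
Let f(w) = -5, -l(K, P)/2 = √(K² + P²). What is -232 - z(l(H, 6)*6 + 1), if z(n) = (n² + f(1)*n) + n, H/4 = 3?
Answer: -26149 - 144*√5 ≈ -26471.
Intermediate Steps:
H = 12 (H = 4*3 = 12)
l(K, P) = -2*√(K² + P²)
z(n) = n² - 4*n (z(n) = (n² - 5*n) + n = n² - 4*n)
-232 - z(l(H, 6)*6 + 1) = -232 - (-2*√(12² + 6²)*6 + 1)*(-4 + (-2*√(12² + 6²)*6 + 1)) = -232 - (-2*√(144 + 36)*6 + 1)*(-4 + (-2*√(144 + 36)*6 + 1)) = -232 - (-12*√5*6 + 1)*(-4 + (-12*√5*6 + 1)) = -232 - (-72*√5 + 1)*(-4 + (-72*√5 + 1)) = -232 - (1 - 72*√5)*(-4 + (1 - 72*√5)) = -232 - (1 - 72*√5)*(-3 - 72*√5)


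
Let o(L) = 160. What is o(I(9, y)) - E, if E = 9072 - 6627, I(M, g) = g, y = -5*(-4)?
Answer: -2285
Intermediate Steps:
y = 20
E = 2445
o(I(9, y)) - E = 160 - 1*2445 = 160 - 2445 = -2285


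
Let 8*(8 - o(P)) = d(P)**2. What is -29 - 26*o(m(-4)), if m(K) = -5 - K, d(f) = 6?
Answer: -120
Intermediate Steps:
o(P) = 7/2 (o(P) = 8 - 1/8*6**2 = 8 - 1/8*36 = 8 - 9/2 = 7/2)
-29 - 26*o(m(-4)) = -29 - 26*7/2 = -29 - 91 = -120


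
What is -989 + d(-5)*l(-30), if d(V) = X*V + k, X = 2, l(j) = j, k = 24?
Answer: -1409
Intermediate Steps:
d(V) = 24 + 2*V (d(V) = 2*V + 24 = 24 + 2*V)
-989 + d(-5)*l(-30) = -989 + (24 + 2*(-5))*(-30) = -989 + (24 - 10)*(-30) = -989 + 14*(-30) = -989 - 420 = -1409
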